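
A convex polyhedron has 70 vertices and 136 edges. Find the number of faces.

68

Here V − E + F = 2.
F = 2 − V + E = 2 − 70 + 136 = 68.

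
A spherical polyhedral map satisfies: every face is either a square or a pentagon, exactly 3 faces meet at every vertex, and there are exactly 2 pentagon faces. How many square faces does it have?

5

Let x be the number of squares; then F = 2 + x.
Edge–face incidences: 2E = 5·2 + 4·x = 10 + 4x.
Every vertex has degree 3, so 3V = 2E.
Euler: V − E + F = 2 ⇒ (2E)/3 − E + (2 + x) = 2.
Multiply by 6: 2·(2E) − 3·(2E) + 6·(2 + x) = 12, i.e. 12 + 6x − (10 + 4x) = 12.
Collecting terms: 2x + 2 = 12, so 2x = 10, so x = 5.
Then 2E = 10 + 4·5 = 30, so E = 15, V = 2E/3 = 10, F = 2 + 5 = 7.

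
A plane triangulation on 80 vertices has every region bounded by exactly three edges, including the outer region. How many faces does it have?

In a plane triangulation 3F = 2E and V − E + F = 2, so F = 2V − 4 = 2·80 − 4 = 156.

156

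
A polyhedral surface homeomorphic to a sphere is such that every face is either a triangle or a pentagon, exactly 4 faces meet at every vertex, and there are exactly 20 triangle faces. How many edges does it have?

60

Let x be the number of pentagons; then F = 20 + x.
Edge–face incidences: 2E = 3·20 + 5·x = 60 + 5x.
Every vertex has degree 4, so 4V = 2E.
Euler: V − E + F = 2 ⇒ (2E)/4 − E + (20 + x) = 2.
Multiply by 8: 2·(2E) − 4·(2E) + 8·(20 + x) = 16, i.e. 160 + 8x − 2·(60 + 5x) = 16.
Collecting terms: −2x + 40 = 16, so −2x = −24, so x = 12.
Then 2E = 60 + 5·12 = 120, so E = 60, V = 2E/4 = 30, F = 20 + 12 = 32.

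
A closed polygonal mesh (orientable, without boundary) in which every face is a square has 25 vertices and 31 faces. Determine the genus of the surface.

4

Every face is a square, so 2E = 4·31 = 124, giving E = 62.
χ = V − E + F = 25 − 62 + 31 = -6.
For a closed orientable surface χ = 2 − 2g, so g = (2 − (-6))/2 = 4.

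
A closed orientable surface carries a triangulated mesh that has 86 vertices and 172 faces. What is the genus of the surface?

Every face is a triangle, so 2E = 3·172 = 516, giving E = 258.
χ = V − E + F = 86 − 258 + 172 = 0.
For a closed orientable surface χ = 2 − 2g, so g = (2 − (0))/2 = 1.

1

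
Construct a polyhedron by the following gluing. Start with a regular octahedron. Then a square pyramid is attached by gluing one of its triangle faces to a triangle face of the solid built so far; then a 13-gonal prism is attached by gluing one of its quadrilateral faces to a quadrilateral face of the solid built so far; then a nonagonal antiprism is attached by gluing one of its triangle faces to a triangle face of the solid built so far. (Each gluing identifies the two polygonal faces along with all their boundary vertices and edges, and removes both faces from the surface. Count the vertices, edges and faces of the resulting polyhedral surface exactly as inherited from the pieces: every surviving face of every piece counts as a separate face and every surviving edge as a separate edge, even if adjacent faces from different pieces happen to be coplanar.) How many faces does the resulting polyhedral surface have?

42

A regular octahedron: V=6, E=12, F=8.
Attach a square pyramid (V=5, E=8, F=5) along a 3-gon: merge 3 vertices and 3 edges, delete both glued faces → V=8, E=17, F=11.
Attach a 13-gonal prism (V=26, E=39, F=15) along a 4-gon: merge 4 vertices and 4 edges, delete both glued faces → V=30, E=52, F=24.
Attach a nonagonal antiprism (V=18, E=36, F=20) along a 3-gon: merge 3 vertices and 3 edges, delete both glued faces → V=45, E=85, F=42.
Check: V − E + F = 45 − 85 + 42 = 2.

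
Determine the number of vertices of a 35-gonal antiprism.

An antiprism on an n-gon has two n-gon caps and 2n triangles: V = 2·35 = 70, E = 4·35 = 140, F = 2·35 + 2 = 72.

70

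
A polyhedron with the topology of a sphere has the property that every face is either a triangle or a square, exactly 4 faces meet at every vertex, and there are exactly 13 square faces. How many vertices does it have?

19

Let x be the number of triangles; then F = 13 + x.
Edge–face incidences: 2E = 4·13 + 3·x = 52 + 3x.
Every vertex has degree 4, so 4V = 2E.
Euler: V − E + F = 2 ⇒ (2E)/4 − E + (13 + x) = 2.
Multiply by 8: 2·(2E) − 4·(2E) + 8·(13 + x) = 16, i.e. 104 + 8x − 2·(52 + 3x) = 16.
Collecting terms: 2x = 16, so x = 8.
Then 2E = 52 + 3·8 = 76, so E = 38, V = 2E/4 = 19, F = 13 + 8 = 21.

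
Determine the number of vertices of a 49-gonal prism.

A prism on an n-gon has two n-gon bases and n rectangular sides: V = 2·49 = 98, E = 3·49 = 147, F = 49 + 2 = 51.
Check: V − E + F = 98 − 147 + 51 = 2.

98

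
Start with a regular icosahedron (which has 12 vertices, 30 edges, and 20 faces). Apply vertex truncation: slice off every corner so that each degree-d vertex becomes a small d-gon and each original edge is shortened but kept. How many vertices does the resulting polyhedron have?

60

Truncation replaces each original edge-end by a new vertex, so V′ = 2E = 60.
Each original edge survives, and each old vertex of degree d contributes d new edges; summing degrees gives Σd = 2E, so E′ = E + 2E = 3E = 90.
Each original face survives and each original vertex becomes one new face: F′ = F + V = 32.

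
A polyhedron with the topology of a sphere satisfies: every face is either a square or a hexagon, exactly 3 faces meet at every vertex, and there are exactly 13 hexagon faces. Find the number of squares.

6

Let x be the number of squares; then F = 13 + x.
Edge–face incidences: 2E = 6·13 + 4·x = 78 + 4x.
Every vertex has degree 3, so 3V = 2E.
Euler: V − E + F = 2 ⇒ (2E)/3 − E + (13 + x) = 2.
Multiply by 6: 2·(2E) − 3·(2E) + 6·(13 + x) = 12, i.e. 78 + 6x − (78 + 4x) = 12.
Collecting terms: 2x = 12, so x = 6.
Then 2E = 78 + 4·6 = 102, so E = 51, V = 2E/3 = 34, F = 13 + 6 = 19.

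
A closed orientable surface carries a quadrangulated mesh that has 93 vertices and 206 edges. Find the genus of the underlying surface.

Every face is a square and each edge borders two faces, so 4F = 2·206, giving F = 103.
χ = V − E + F = 93 − 206 + 103 = -10.
For a closed orientable surface χ = 2 − 2g, so g = (2 − (-10))/2 = 6.

6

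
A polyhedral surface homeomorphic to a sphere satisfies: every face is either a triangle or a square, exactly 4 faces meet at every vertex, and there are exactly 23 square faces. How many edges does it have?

Let x be the number of triangles; then F = 23 + x.
Edge–face incidences: 2E = 4·23 + 3·x = 92 + 3x.
Every vertex has degree 4, so 4V = 2E.
Euler: V − E + F = 2 ⇒ (2E)/4 − E + (23 + x) = 2.
Multiply by 8: 2·(2E) − 4·(2E) + 8·(23 + x) = 16, i.e. 184 + 8x − 2·(92 + 3x) = 16.
Collecting terms: 2x = 16, so x = 8.
Then 2E = 92 + 3·8 = 116, so E = 58, V = 2E/4 = 29, F = 23 + 8 = 31.

58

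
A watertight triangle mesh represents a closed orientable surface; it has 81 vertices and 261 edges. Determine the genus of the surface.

Every face is a triangle and each edge borders two faces, so 3F = 2·261, giving F = 174.
χ = V − E + F = 81 − 261 + 174 = -6.
For a closed orientable surface χ = 2 − 2g, so g = (2 − (-6))/2 = 4.

4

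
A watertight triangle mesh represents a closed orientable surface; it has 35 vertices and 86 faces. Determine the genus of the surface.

Every face is a triangle, so 2E = 3·86 = 258, giving E = 129.
χ = V − E + F = 35 − 129 + 86 = -8.
For a closed orientable surface χ = 2 − 2g, so g = (2 − (-8))/2 = 5.

5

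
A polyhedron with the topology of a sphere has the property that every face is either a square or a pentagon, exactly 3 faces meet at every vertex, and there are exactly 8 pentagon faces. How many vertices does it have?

16

Let x be the number of squares; then F = 8 + x.
Edge–face incidences: 2E = 5·8 + 4·x = 40 + 4x.
Every vertex has degree 3, so 3V = 2E.
Euler: V − E + F = 2 ⇒ (2E)/3 − E + (8 + x) = 2.
Multiply by 6: 2·(2E) − 3·(2E) + 6·(8 + x) = 12, i.e. 48 + 6x − (40 + 4x) = 12.
Collecting terms: 2x + 8 = 12, so 2x = 4, so x = 2.
Then 2E = 40 + 4·2 = 48, so E = 24, V = 2E/3 = 16, F = 8 + 2 = 10.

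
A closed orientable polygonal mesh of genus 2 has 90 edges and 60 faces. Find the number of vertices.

For a closed orientable surface of genus 2, χ = 2 − 2·2 = -2.
V = -2 + E − F = -2 + 90 − 60 = 28.

28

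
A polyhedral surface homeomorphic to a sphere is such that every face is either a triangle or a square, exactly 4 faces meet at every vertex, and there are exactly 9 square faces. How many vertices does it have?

15

Let x be the number of triangles; then F = 9 + x.
Edge–face incidences: 2E = 4·9 + 3·x = 36 + 3x.
Every vertex has degree 4, so 4V = 2E.
Euler: V − E + F = 2 ⇒ (2E)/4 − E + (9 + x) = 2.
Multiply by 8: 2·(2E) − 4·(2E) + 8·(9 + x) = 16, i.e. 72 + 8x − 2·(36 + 3x) = 16.
Collecting terms: 2x = 16, so x = 8.
Then 2E = 36 + 3·8 = 60, so E = 30, V = 2E/4 = 15, F = 9 + 8 = 17.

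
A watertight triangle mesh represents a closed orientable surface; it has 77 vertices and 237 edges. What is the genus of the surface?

Every face is a triangle and each edge borders two faces, so 3F = 2·237, giving F = 158.
χ = V − E + F = 77 − 237 + 158 = -2.
For a closed orientable surface χ = 2 − 2g, so g = (2 − (-2))/2 = 2.

2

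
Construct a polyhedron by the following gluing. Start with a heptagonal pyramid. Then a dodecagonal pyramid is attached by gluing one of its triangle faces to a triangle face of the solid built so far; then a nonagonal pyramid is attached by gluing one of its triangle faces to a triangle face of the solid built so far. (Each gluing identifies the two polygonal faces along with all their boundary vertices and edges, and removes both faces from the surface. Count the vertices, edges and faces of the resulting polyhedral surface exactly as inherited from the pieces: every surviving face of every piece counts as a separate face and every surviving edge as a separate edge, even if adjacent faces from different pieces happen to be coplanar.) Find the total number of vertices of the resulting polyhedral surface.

A heptagonal pyramid: V=8, E=14, F=8.
Attach a dodecagonal pyramid (V=13, E=24, F=13) along a 3-gon: merge 3 vertices and 3 edges, delete both glued faces → V=18, E=35, F=19.
Attach a nonagonal pyramid (V=10, E=18, F=10) along a 3-gon: merge 3 vertices and 3 edges, delete both glued faces → V=25, E=50, F=27.
Check: V − E + F = 25 − 50 + 27 = 2.

25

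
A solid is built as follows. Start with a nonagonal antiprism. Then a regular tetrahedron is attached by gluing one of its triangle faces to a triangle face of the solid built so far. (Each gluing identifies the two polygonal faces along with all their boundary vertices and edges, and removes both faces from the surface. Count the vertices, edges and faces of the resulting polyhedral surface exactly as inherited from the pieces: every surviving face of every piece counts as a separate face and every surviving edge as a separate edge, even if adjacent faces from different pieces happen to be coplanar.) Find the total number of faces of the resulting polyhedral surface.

A nonagonal antiprism: V=18, E=36, F=20.
Attach a regular tetrahedron (V=4, E=6, F=4) along a 3-gon: merge 3 vertices and 3 edges, delete both glued faces → V=19, E=39, F=22.
Check: V − E + F = 19 − 39 + 22 = 2.

22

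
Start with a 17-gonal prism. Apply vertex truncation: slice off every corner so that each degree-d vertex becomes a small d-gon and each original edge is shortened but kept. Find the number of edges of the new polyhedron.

The base solid has V = 34, E = 51, F = 19.
Truncation replaces each original edge-end by a new vertex, so V′ = 2E = 102.
Each original edge survives, and each old vertex of degree d contributes d new edges; summing degrees gives Σd = 2E, so E′ = E + 2E = 3E = 153.
Each original face survives and each original vertex becomes one new face: F′ = F + V = 53.

153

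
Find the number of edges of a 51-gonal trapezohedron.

204

The n-trapezohedron (dual of the n-antiprism) has V = 2·51 + 2 = 104, E = 4·51 = 204, F = 2·51 = 102.
Check: V − E + F = 104 − 204 + 102 = 2.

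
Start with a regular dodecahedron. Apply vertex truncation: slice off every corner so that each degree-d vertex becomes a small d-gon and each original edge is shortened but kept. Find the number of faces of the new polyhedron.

32

The base solid has V = 20, E = 30, F = 12.
Truncation replaces each original edge-end by a new vertex, so V′ = 2E = 60.
Each original edge survives, and each old vertex of degree d contributes d new edges; summing degrees gives Σd = 2E, so E′ = E + 2E = 3E = 90.
Each original face survives and each original vertex becomes one new face: F′ = F + V = 32.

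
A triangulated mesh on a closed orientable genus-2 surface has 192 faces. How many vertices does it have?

94

χ = 2 − 2·2 = -2, and every face is a triangle so 3F = 2E.
E = 3·192/2 = 288. Then V = -2 + E − F = -2 + 288 − 192 = 94.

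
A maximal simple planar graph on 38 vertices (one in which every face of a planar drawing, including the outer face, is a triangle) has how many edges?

In a plane triangulation 3F = 2E and V − E + F = 2, so E = 3V − 6 = 3·38 − 6 = 108.

108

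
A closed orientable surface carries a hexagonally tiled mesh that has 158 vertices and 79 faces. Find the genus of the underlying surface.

Every face is a hexagon, so 2E = 6·79 = 474, giving E = 237.
χ = V − E + F = 158 − 237 + 79 = 0.
For a closed orientable surface χ = 2 − 2g, so g = (2 − (0))/2 = 1.

1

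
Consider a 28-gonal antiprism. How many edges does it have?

An antiprism on an n-gon has two n-gon caps and 2n triangles: V = 2·28 = 56, E = 4·28 = 112, F = 2·28 + 2 = 58.
Check: V − E + F = 56 − 112 + 58 = 2.

112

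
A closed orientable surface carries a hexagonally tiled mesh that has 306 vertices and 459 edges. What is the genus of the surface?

1

Every face is a hexagon and each edge borders two faces, so 6F = 2·459, giving F = 153.
χ = V − E + F = 306 − 459 + 153 = 0.
For a closed orientable surface χ = 2 − 2g, so g = (2 − (0))/2 = 1.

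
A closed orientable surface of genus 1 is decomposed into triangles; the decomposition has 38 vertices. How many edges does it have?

χ = 2 − 2·1 = 0, and every face is a triangle so 3F = 2E.
V − E + F = 0 with E = 3F/2 gives 38 − (3/2 − 1)·F = 0, so F = 76 and E = 114.

114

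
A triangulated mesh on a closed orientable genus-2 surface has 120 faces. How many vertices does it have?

χ = 2 − 2·2 = -2, and every face is a triangle so 3F = 2E.
E = 3·120/2 = 180. Then V = -2 + E − F = -2 + 180 − 120 = 58.

58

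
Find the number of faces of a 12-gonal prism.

A prism on an n-gon has two n-gon bases and n rectangular sides: V = 2·12 = 24, E = 3·12 = 36, F = 12 + 2 = 14.
Check: V − E + F = 24 − 36 + 14 = 2.

14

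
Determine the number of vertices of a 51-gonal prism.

A prism on an n-gon has two n-gon bases and n rectangular sides: V = 2·51 = 102, E = 3·51 = 153, F = 51 + 2 = 53.

102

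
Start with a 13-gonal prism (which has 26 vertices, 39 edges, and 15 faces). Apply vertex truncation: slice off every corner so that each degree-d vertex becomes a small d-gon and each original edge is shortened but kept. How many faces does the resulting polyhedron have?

Truncation replaces each original edge-end by a new vertex, so V′ = 2E = 78.
Each original edge survives, and each old vertex of degree d contributes d new edges; summing degrees gives Σd = 2E, so E′ = E + 2E = 3E = 117.
Each original face survives and each original vertex becomes one new face: F′ = F + V = 41.

41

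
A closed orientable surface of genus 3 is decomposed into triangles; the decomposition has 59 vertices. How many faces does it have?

χ = 2 − 2·3 = -4, and every face is a triangle so 3F = 2E.
V − E + F = -4 with E = 3F/2 gives 59 − (3/2 − 1)·F = -4, so F = 126 and E = 189.

126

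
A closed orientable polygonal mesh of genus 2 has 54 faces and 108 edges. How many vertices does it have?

52

For a closed orientable surface of genus 2, χ = 2 − 2·2 = -2.
V = -2 + E − F = -2 + 108 − 54 = 52.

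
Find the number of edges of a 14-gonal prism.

A prism on an n-gon has two n-gon bases and n rectangular sides: V = 2·14 = 28, E = 3·14 = 42, F = 14 + 2 = 16.

42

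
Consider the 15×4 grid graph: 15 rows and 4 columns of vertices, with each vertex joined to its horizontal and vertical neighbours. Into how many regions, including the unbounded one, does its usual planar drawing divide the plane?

43

The grid has V = 15·4 = 60 vertices and E = 15·3 + 4·14 = 101 edges.
F = 2 − V + E = 2 − 60 + 101 = 43.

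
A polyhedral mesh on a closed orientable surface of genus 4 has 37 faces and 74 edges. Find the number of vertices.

For a closed orientable surface of genus 4, χ = 2 − 2·4 = -6.
V = -6 + E − F = -6 + 74 − 37 = 31.

31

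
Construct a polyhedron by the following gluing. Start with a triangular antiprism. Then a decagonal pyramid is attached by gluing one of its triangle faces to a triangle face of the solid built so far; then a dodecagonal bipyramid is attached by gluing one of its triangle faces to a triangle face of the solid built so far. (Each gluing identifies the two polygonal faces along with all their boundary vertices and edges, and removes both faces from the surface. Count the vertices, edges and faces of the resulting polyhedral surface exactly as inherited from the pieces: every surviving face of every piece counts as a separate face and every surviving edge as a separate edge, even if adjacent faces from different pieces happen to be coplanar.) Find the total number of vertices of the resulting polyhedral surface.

25

A triangular antiprism: V=6, E=12, F=8.
Attach a decagonal pyramid (V=11, E=20, F=11) along a 3-gon: merge 3 vertices and 3 edges, delete both glued faces → V=14, E=29, F=17.
Attach a dodecagonal bipyramid (V=14, E=36, F=24) along a 3-gon: merge 3 vertices and 3 edges, delete both glued faces → V=25, E=62, F=39.
Check: V − E + F = 25 − 62 + 39 = 2.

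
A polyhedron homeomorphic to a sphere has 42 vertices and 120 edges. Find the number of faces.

Here V − E + F = 2.
F = 2 − V + E = 2 − 42 + 120 = 80.

80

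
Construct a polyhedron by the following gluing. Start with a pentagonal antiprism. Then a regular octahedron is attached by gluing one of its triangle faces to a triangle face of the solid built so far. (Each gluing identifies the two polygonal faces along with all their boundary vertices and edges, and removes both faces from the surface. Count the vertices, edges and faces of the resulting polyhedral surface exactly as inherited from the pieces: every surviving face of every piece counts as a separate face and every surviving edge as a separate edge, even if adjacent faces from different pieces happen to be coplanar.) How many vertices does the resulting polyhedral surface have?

13

A pentagonal antiprism: V=10, E=20, F=12.
Attach a regular octahedron (V=6, E=12, F=8) along a 3-gon: merge 3 vertices and 3 edges, delete both glued faces → V=13, E=29, F=18.
Check: V − E + F = 13 − 29 + 18 = 2.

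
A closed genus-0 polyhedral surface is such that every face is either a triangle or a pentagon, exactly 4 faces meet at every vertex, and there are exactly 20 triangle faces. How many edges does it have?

60

Let x be the number of pentagons; then F = 20 + x.
Edge–face incidences: 2E = 3·20 + 5·x = 60 + 5x.
Every vertex has degree 4, so 4V = 2E.
Euler: V − E + F = 2 ⇒ (2E)/4 − E + (20 + x) = 2.
Multiply by 8: 2·(2E) − 4·(2E) + 8·(20 + x) = 16, i.e. 160 + 8x − 2·(60 + 5x) = 16.
Collecting terms: −2x + 40 = 16, so −2x = −24, so x = 12.
Then 2E = 60 + 5·12 = 120, so E = 60, V = 2E/4 = 30, F = 20 + 12 = 32.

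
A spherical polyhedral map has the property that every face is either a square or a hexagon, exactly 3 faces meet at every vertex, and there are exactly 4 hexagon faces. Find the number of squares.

Let x be the number of squares; then F = 4 + x.
Edge–face incidences: 2E = 6·4 + 4·x = 24 + 4x.
Every vertex has degree 3, so 3V = 2E.
Euler: V − E + F = 2 ⇒ (2E)/3 − E + (4 + x) = 2.
Multiply by 6: 2·(2E) − 3·(2E) + 6·(4 + x) = 12, i.e. 24 + 6x − (24 + 4x) = 12.
Collecting terms: 2x = 12, so x = 6.
Then 2E = 24 + 4·6 = 48, so E = 24, V = 2E/3 = 16, F = 4 + 6 = 10.

6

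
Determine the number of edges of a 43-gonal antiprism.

172

An antiprism on an n-gon has two n-gon caps and 2n triangles: V = 2·43 = 86, E = 4·43 = 172, F = 2·43 + 2 = 88.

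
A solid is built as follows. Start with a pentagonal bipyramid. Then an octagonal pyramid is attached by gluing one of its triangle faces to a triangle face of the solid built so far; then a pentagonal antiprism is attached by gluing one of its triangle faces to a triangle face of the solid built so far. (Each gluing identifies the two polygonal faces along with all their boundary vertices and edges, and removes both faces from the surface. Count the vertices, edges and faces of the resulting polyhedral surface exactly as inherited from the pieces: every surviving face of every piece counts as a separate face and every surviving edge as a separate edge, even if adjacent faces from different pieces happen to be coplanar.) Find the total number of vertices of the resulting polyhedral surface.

20

A pentagonal bipyramid: V=7, E=15, F=10.
Attach an octagonal pyramid (V=9, E=16, F=9) along a 3-gon: merge 3 vertices and 3 edges, delete both glued faces → V=13, E=28, F=17.
Attach a pentagonal antiprism (V=10, E=20, F=12) along a 3-gon: merge 3 vertices and 3 edges, delete both glued faces → V=20, E=45, F=27.
Check: V − E + F = 20 − 45 + 27 = 2.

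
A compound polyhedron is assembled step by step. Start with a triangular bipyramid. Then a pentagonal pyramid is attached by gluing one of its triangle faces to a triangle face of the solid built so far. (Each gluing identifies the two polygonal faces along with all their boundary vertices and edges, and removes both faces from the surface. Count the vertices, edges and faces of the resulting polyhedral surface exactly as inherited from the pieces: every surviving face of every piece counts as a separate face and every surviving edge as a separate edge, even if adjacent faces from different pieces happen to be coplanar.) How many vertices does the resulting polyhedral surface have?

A triangular bipyramid: V=5, E=9, F=6.
Attach a pentagonal pyramid (V=6, E=10, F=6) along a 3-gon: merge 3 vertices and 3 edges, delete both glued faces → V=8, E=16, F=10.
Check: V − E + F = 8 − 16 + 10 = 2.

8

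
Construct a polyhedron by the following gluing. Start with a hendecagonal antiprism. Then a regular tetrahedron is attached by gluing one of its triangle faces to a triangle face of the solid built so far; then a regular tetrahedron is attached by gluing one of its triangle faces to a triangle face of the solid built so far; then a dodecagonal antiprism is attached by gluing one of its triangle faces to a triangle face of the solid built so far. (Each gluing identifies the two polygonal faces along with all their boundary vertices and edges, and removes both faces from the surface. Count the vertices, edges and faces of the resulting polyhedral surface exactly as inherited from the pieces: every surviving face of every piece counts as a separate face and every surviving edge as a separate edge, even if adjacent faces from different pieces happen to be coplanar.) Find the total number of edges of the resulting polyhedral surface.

95

A hendecagonal antiprism: V=22, E=44, F=24.
Attach a regular tetrahedron (V=4, E=6, F=4) along a 3-gon: merge 3 vertices and 3 edges, delete both glued faces → V=23, E=47, F=26.
Attach a regular tetrahedron (V=4, E=6, F=4) along a 3-gon: merge 3 vertices and 3 edges, delete both glued faces → V=24, E=50, F=28.
Attach a dodecagonal antiprism (V=24, E=48, F=26) along a 3-gon: merge 3 vertices and 3 edges, delete both glued faces → V=45, E=95, F=52.
Check: V − E + F = 45 − 95 + 52 = 2.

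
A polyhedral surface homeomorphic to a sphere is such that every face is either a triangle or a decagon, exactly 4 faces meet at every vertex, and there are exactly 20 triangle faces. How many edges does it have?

Let x be the number of decagons; then F = 20 + x.
Edge–face incidences: 2E = 3·20 + 10·x = 60 + 10x.
Every vertex has degree 4, so 4V = 2E.
Euler: V − E + F = 2 ⇒ (2E)/4 − E + (20 + x) = 2.
Multiply by 8: 2·(2E) − 4·(2E) + 8·(20 + x) = 16, i.e. 160 + 8x − 2·(60 + 10x) = 16.
Collecting terms: −12x + 40 = 16, so −12x = −24, so x = 2.
Then 2E = 60 + 10·2 = 80, so E = 40, V = 2E/4 = 20, F = 20 + 2 = 22.

40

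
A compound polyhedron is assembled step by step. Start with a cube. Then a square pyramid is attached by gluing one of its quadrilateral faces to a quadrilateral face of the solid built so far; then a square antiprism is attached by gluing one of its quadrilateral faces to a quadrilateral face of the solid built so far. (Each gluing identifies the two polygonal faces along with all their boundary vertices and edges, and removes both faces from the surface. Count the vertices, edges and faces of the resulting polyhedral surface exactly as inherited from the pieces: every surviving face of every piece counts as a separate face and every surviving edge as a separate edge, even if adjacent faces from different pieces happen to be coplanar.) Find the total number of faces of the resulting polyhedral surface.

A cube: V=8, E=12, F=6.
Attach a square pyramid (V=5, E=8, F=5) along a 4-gon: merge 4 vertices and 4 edges, delete both glued faces → V=9, E=16, F=9.
Attach a square antiprism (V=8, E=16, F=10) along a 4-gon: merge 4 vertices and 4 edges, delete both glued faces → V=13, E=28, F=17.
Check: V − E + F = 13 − 28 + 17 = 2.

17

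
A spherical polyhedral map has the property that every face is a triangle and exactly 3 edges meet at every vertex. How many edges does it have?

Each face has 3 edges and each edge borders two faces, so 2E = 3F.
Each vertex has degree 3, so 3V = 2E and hence V = 3F/3.
Euler: V − E + F = 2 ⇒ (3F/3) − (3F/2) + F = 2.
Multiply by 6: (6 − 9 + 6)F = 12, i.e. 3F = 12.
So F = 4, E = 3·4/2 = 6, V = 3·4/3 = 4.

6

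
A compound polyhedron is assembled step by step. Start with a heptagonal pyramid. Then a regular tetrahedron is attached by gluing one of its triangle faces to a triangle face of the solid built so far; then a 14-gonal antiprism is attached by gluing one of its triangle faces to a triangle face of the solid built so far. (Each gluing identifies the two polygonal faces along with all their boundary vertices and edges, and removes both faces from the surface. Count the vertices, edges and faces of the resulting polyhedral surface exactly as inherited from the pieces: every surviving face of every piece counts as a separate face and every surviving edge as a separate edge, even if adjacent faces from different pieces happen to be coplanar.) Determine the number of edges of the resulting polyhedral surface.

70

A heptagonal pyramid: V=8, E=14, F=8.
Attach a regular tetrahedron (V=4, E=6, F=4) along a 3-gon: merge 3 vertices and 3 edges, delete both glued faces → V=9, E=17, F=10.
Attach a 14-gonal antiprism (V=28, E=56, F=30) along a 3-gon: merge 3 vertices and 3 edges, delete both glued faces → V=34, E=70, F=38.
Check: V − E + F = 34 − 70 + 38 = 2.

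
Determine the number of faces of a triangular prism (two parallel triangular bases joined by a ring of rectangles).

A prism on an n-gon has two n-gon bases and n rectangular sides: V = 2·3 = 6, E = 3·3 = 9, F = 3 + 2 = 5.
Check: V − E + F = 6 − 9 + 5 = 2.

5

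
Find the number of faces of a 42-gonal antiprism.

86

An antiprism on an n-gon has two n-gon caps and 2n triangles: V = 2·42 = 84, E = 4·42 = 168, F = 2·42 + 2 = 86.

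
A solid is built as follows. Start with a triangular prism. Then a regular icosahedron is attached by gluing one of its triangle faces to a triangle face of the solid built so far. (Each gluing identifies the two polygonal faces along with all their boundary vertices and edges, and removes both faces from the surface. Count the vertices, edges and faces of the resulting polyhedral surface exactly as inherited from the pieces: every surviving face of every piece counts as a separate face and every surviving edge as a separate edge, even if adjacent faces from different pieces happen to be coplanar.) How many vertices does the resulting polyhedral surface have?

15

A triangular prism: V=6, E=9, F=5.
Attach a regular icosahedron (V=12, E=30, F=20) along a 3-gon: merge 3 vertices and 3 edges, delete both glued faces → V=15, E=36, F=23.
Check: V − E + F = 15 − 36 + 23 = 2.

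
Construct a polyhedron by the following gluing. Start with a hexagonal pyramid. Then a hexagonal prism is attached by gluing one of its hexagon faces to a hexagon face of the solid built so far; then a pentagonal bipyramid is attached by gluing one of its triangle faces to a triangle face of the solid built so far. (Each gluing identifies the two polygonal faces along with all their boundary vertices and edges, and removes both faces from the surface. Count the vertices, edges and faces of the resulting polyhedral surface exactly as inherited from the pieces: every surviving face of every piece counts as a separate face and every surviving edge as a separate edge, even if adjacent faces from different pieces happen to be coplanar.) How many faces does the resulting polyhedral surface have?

A hexagonal pyramid: V=7, E=12, F=7.
Attach a hexagonal prism (V=12, E=18, F=8) along a 6-gon: merge 6 vertices and 6 edges, delete both glued faces → V=13, E=24, F=13.
Attach a pentagonal bipyramid (V=7, E=15, F=10) along a 3-gon: merge 3 vertices and 3 edges, delete both glued faces → V=17, E=36, F=21.
Check: V − E + F = 17 − 36 + 21 = 2.

21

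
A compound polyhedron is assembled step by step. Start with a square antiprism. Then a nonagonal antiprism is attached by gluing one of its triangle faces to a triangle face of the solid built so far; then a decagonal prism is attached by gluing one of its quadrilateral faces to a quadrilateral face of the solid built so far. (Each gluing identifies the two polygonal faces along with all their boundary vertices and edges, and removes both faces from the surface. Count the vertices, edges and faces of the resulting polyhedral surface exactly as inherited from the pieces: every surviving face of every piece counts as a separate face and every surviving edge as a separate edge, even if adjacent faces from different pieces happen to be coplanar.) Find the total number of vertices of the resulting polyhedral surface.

A square antiprism: V=8, E=16, F=10.
Attach a nonagonal antiprism (V=18, E=36, F=20) along a 3-gon: merge 3 vertices and 3 edges, delete both glued faces → V=23, E=49, F=28.
Attach a decagonal prism (V=20, E=30, F=12) along a 4-gon: merge 4 vertices and 4 edges, delete both glued faces → V=39, E=75, F=38.
Check: V − E + F = 39 − 75 + 38 = 2.

39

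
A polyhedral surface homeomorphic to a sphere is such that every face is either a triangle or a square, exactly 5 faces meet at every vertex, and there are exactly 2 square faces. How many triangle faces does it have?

Let x be the number of triangles; then F = 2 + x.
Edge–face incidences: 2E = 4·2 + 3·x = 8 + 3x.
Every vertex has degree 5, so 5V = 2E.
Euler: V − E + F = 2 ⇒ (2E)/5 − E + (2 + x) = 2.
Multiply by 10: 2·(2E) − 5·(2E) + 10·(2 + x) = 20, i.e. 20 + 10x − 3·(8 + 3x) = 20.
Collecting terms: x − 4 = 20, so x = 24.
Then 2E = 8 + 3·24 = 80, so E = 40, V = 2E/5 = 16, F = 2 + 24 = 26.

24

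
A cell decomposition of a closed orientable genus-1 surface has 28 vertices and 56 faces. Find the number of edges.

For a closed orientable surface of genus 1, χ = 2 − 2·1 = 0.
E = V + F − (0) = 28 + 56 − (0) = 84.

84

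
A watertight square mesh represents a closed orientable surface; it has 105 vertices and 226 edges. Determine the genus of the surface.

Every face is a square and each edge borders two faces, so 4F = 2·226, giving F = 113.
χ = V − E + F = 105 − 226 + 113 = -8.
For a closed orientable surface χ = 2 − 2g, so g = (2 − (-8))/2 = 5.

5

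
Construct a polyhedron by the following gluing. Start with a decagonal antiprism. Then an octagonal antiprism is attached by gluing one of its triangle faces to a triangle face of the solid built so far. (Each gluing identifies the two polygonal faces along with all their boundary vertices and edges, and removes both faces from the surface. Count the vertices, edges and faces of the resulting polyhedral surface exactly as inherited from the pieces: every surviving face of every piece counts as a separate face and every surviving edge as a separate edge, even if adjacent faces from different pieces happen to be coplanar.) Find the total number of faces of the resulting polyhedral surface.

A decagonal antiprism: V=20, E=40, F=22.
Attach an octagonal antiprism (V=16, E=32, F=18) along a 3-gon: merge 3 vertices and 3 edges, delete both glued faces → V=33, E=69, F=38.
Check: V − E + F = 33 − 69 + 38 = 2.

38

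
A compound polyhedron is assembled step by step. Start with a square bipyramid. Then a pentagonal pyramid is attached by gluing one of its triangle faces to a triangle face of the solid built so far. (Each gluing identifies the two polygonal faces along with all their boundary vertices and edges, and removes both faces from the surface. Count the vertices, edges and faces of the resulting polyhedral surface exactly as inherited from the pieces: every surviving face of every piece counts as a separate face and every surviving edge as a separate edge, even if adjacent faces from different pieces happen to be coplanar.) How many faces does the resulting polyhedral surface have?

12

A square bipyramid: V=6, E=12, F=8.
Attach a pentagonal pyramid (V=6, E=10, F=6) along a 3-gon: merge 3 vertices and 3 edges, delete both glued faces → V=9, E=19, F=12.
Check: V − E + F = 9 − 19 + 12 = 2.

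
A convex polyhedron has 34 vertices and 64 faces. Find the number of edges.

96

Here V − E + F = 2.
E = V + F − (2) = 34 + 64 − (2) = 96.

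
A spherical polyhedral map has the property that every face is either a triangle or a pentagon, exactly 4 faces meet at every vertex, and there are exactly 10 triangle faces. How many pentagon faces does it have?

Let x be the number of pentagons; then F = 10 + x.
Edge–face incidences: 2E = 3·10 + 5·x = 30 + 5x.
Every vertex has degree 4, so 4V = 2E.
Euler: V − E + F = 2 ⇒ (2E)/4 − E + (10 + x) = 2.
Multiply by 8: 2·(2E) − 4·(2E) + 8·(10 + x) = 16, i.e. 80 + 8x − 2·(30 + 5x) = 16.
Collecting terms: −2x + 20 = 16, so −2x = −4, so x = 2.
Then 2E = 30 + 5·2 = 40, so E = 20, V = 2E/4 = 10, F = 10 + 2 = 12.

2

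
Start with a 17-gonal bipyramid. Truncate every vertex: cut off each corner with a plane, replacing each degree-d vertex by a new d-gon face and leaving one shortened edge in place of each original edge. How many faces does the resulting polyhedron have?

53

The base solid has V = 19, E = 51, F = 34.
Truncation replaces each original edge-end by a new vertex, so V′ = 2E = 102.
Each original edge survives, and each old vertex of degree d contributes d new edges; summing degrees gives Σd = 2E, so E′ = E + 2E = 3E = 153.
Each original face survives and each original vertex becomes one new face: F′ = F + V = 53.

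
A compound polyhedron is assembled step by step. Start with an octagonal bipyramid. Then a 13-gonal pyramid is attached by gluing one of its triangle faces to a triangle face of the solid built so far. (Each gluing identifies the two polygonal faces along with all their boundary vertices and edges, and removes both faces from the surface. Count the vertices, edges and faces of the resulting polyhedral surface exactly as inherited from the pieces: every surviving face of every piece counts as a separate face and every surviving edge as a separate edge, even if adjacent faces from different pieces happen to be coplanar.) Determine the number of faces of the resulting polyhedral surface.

An octagonal bipyramid: V=10, E=24, F=16.
Attach a 13-gonal pyramid (V=14, E=26, F=14) along a 3-gon: merge 3 vertices and 3 edges, delete both glued faces → V=21, E=47, F=28.
Check: V − E + F = 21 − 47 + 28 = 2.

28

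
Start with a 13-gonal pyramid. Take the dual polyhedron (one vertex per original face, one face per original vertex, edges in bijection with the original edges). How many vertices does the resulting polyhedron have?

14

The base solid has V = 14, E = 26, F = 14.
The dual swaps V and F and preserves E: V′ = F = 14, E′ = E = 26, F′ = V = 14.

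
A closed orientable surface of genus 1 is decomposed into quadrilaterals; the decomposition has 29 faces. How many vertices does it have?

29

χ = 2 − 2·1 = 0, and every face is a square so 4F = 2E.
E = 4·29/2 = 58. Then V = 0 + E − F = 0 + 58 − 29 = 29.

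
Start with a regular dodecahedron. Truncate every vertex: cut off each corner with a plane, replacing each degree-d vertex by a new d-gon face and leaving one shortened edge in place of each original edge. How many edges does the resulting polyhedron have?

90

The base solid has V = 20, E = 30, F = 12.
Truncation replaces each original edge-end by a new vertex, so V′ = 2E = 60.
Each original edge survives, and each old vertex of degree d contributes d new edges; summing degrees gives Σd = 2E, so E′ = E + 2E = 3E = 90.
Each original face survives and each original vertex becomes one new face: F′ = F + V = 32.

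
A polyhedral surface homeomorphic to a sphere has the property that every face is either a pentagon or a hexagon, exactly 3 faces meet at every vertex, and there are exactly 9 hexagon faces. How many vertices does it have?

Let x be the number of pentagons; then F = 9 + x.
Edge–face incidences: 2E = 6·9 + 5·x = 54 + 5x.
Every vertex has degree 3, so 3V = 2E.
Euler: V − E + F = 2 ⇒ (2E)/3 − E + (9 + x) = 2.
Multiply by 6: 2·(2E) − 3·(2E) + 6·(9 + x) = 12, i.e. 54 + 6x − (54 + 5x) = 12.
Collecting terms: x = 12.
Then 2E = 54 + 5·12 = 114, so E = 57, V = 2E/3 = 38, F = 9 + 12 = 21.

38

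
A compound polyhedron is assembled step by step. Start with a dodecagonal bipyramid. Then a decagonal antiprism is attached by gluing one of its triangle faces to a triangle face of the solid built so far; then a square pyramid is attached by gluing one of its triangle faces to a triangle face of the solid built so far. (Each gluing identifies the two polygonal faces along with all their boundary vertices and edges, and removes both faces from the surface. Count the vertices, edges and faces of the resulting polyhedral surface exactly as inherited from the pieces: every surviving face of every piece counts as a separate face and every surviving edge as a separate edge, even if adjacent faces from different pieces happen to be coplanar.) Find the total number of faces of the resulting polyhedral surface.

47

A dodecagonal bipyramid: V=14, E=36, F=24.
Attach a decagonal antiprism (V=20, E=40, F=22) along a 3-gon: merge 3 vertices and 3 edges, delete both glued faces → V=31, E=73, F=44.
Attach a square pyramid (V=5, E=8, F=5) along a 3-gon: merge 3 vertices and 3 edges, delete both glued faces → V=33, E=78, F=47.
Check: V − E + F = 33 − 78 + 47 = 2.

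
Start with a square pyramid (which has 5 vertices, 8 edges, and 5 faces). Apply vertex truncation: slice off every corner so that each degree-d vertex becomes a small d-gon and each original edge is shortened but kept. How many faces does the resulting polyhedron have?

10

Truncation replaces each original edge-end by a new vertex, so V′ = 2E = 16.
Each original edge survives, and each old vertex of degree d contributes d new edges; summing degrees gives Σd = 2E, so E′ = E + 2E = 3E = 24.
Each original face survives and each original vertex becomes one new face: F′ = F + V = 10.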